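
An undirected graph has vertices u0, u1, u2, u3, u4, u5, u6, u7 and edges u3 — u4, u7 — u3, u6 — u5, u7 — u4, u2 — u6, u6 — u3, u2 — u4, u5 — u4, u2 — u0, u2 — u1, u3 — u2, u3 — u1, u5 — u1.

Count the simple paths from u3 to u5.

15

u3–u1–u2–u4–u5
u3–u1–u2–u6–u5
u3–u1–u5
u3–u2–u1–u5
u3–u2–u4–u5
u3–u2–u6–u5
u3–u4–u2–u1–u5
u3–u4–u2–u6–u5
u3–u4–u5
u3–u6–u2–u1–u5
u3–u6–u2–u4–u5
u3–u6–u5
u3–u7–u4–u2–u1–u5
u3–u7–u4–u2–u6–u5
u3–u7–u4–u5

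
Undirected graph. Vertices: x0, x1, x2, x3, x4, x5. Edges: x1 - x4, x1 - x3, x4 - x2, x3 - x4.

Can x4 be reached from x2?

Explore from x2.
Distance 1: reach x4.
Found x4.

Yes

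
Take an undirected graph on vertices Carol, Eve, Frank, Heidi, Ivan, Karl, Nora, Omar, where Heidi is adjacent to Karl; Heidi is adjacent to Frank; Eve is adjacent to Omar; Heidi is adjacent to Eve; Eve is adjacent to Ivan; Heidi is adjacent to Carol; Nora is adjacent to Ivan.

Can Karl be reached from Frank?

Explore from Frank.
Distance 1: reach Heidi.
Distance 2: reach Carol, Eve, Karl.
Found Karl.

Yes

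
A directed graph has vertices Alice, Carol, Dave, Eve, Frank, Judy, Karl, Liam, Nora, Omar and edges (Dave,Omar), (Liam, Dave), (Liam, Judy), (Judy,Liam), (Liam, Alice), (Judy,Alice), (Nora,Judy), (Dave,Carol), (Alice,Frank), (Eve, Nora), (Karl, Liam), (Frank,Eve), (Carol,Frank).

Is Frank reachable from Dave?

Explore from Dave.
Distance 1: reach Carol, Omar.
Distance 2: reach Frank.
Found Frank.

Yes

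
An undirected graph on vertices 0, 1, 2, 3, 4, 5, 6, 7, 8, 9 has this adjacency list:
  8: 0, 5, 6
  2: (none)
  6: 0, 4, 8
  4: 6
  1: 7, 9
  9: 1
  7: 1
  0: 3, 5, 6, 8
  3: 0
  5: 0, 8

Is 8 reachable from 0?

Yes

Explore from 0.
Distance 1: reach 3, 5, 6, 8.
Found 8.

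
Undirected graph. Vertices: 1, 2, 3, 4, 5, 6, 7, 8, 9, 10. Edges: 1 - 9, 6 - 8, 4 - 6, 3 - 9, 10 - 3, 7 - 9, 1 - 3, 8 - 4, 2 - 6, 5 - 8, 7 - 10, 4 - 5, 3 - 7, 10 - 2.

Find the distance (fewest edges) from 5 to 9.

6

Distance 0: 5.
Distance 1: 4, 8.
Distance 2: 6.
Distance 3: 2.
Distance 4: 10.
Distance 5: 3, 7.
Distance 6: 1, 9 — contains 9.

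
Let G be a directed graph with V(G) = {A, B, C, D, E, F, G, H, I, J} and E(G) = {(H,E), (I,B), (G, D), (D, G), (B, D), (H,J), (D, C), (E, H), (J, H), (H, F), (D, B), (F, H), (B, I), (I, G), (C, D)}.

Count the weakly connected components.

3

From A: component {A}.
From B: component {B, C, D, G, I}.
From E: component {E, F, H, J}.
That's 3 components.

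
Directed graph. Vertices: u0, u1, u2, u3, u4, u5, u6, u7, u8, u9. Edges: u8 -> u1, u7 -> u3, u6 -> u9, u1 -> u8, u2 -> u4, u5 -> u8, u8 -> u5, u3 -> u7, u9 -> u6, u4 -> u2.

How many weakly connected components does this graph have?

5

From u0: component {u0}.
From u1: component {u1, u5, u8}.
From u2: component {u2, u4}.
From u3: component {u3, u7}.
From u6: component {u6, u9}.
That's 5 components.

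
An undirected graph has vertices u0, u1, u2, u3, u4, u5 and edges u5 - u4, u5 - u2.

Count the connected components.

4

From u0: component {u0}.
From u1: component {u1}.
From u2: component {u2, u4, u5}.
From u3: component {u3}.
That's 4 components.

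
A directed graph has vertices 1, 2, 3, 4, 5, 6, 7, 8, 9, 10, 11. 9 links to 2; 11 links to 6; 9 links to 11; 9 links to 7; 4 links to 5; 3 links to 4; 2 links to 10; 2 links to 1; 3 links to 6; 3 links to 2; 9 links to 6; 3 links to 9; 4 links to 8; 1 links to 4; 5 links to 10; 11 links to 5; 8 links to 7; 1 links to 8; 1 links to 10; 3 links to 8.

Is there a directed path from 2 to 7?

Yes

Explore from 2.
Distance 1: reach 1, 10.
Distance 2: reach 4, 8.
Distance 3: reach 5, 7.
Found 7.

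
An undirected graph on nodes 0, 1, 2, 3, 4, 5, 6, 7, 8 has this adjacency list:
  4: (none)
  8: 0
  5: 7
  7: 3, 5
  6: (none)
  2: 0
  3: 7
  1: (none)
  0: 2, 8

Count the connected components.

5

From 0: component {0, 2, 8}.
From 1: component {1}.
From 3: component {3, 5, 7}.
From 4: component {4}.
From 6: component {6}.
That's 5 components.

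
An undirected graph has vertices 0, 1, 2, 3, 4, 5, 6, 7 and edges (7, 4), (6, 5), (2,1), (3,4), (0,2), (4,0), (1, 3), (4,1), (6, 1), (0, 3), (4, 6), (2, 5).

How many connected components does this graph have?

1

From 0: component {0, 1, 2, 3, 4, 5, 6, 7}.
That's 1 component.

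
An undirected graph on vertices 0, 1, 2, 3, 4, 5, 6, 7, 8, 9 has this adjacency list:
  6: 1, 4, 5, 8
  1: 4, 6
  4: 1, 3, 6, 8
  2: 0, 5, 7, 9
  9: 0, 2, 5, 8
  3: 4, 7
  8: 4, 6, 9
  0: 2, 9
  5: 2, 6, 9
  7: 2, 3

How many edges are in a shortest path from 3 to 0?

Distance 0: 3.
Distance 1: 4, 7.
Distance 2: 1, 2, 6, 8.
Distance 3: 0, 5, 9 — contains 0.

3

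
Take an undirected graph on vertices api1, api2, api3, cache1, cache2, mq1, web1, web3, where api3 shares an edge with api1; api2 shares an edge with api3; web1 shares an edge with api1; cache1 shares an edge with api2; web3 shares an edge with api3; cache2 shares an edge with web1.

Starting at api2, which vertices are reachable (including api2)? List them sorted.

api1, api2, api3, cache1, cache2, web1, web3

Start at api2.
Its neighbours: api3, cache1.
Then their neighbours: api1, web3.
Then next layer: web1.
Then next layer: cache2.
Nothing further is reachable.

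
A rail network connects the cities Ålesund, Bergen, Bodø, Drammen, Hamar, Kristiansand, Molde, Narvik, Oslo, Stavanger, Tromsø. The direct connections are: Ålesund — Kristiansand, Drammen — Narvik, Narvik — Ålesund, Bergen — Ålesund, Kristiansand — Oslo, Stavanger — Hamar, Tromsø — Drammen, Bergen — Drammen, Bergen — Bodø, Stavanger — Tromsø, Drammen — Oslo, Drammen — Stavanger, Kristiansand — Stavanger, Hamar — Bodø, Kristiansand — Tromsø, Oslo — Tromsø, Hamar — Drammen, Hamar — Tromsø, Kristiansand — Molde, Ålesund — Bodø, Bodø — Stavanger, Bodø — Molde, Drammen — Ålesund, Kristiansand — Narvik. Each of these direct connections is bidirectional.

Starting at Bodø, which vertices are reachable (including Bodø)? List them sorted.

Start at Bodø.
Its neighbours: Ålesund, Bergen, Hamar, Molde, Stavanger.
Then their neighbours: Drammen, Kristiansand, Narvik, Tromsø.
Then next layer: Oslo.
Every vertex is now reached.

Ålesund, Bergen, Bodø, Drammen, Hamar, Kristiansand, Molde, Narvik, Oslo, Stavanger, Tromsø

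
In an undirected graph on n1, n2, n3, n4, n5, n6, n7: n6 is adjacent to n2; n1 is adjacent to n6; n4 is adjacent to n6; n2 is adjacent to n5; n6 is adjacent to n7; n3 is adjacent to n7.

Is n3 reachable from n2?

Explore from n2.
Distance 1: reach n5, n6.
Distance 2: reach n1, n4, n7.
Distance 3: reach n3.
Found n3.

Yes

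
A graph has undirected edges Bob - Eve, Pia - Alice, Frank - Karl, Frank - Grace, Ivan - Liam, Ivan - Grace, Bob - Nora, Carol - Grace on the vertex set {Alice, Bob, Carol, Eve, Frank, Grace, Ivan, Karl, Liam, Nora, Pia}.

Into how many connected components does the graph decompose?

From Alice: component {Alice, Pia}.
From Bob: component {Bob, Eve, Nora}.
From Carol: component {Carol, Frank, Grace, Ivan, Karl, Liam}.
That's 3 components.

3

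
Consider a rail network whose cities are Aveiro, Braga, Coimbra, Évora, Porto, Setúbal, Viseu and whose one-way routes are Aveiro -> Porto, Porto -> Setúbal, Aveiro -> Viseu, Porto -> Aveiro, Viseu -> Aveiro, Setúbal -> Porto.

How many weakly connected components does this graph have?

From Aveiro: component {Aveiro, Porto, Setúbal, Viseu}.
From Braga: component {Braga}.
From Coimbra: component {Coimbra}.
From Évora: component {Évora}.
That's 4 components.

4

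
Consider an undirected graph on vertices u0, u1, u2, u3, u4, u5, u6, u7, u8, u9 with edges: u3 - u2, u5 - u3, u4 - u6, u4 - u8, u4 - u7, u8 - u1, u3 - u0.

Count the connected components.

From u0: component {u0, u2, u3, u5}.
From u1: component {u1, u4, u6, u7, u8}.
From u9: component {u9}.
That's 3 components.

3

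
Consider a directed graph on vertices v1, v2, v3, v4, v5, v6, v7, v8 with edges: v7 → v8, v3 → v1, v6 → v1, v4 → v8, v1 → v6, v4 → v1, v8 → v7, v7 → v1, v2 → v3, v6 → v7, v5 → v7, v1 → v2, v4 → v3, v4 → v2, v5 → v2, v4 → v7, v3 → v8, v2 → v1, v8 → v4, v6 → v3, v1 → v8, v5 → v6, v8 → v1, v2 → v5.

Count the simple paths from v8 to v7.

v8→v1→v2→v5→v6→v7
v8→v1→v2→v5→v7
v8→v1→v6→v7
v8→v4→v1→v2→v5→v6→v7
v8→v4→v1→v2→v5→v7
v8→v4→v1→v6→v7
v8→v4→v2→v1→v6→v7
v8→v4→v2→v3→v1→v6→v7
v8→v4→v2→v5→v6→v7
v8→v4→v2→v5→v7
v8→v4→v3→v1→v2→v5→v6→v7
v8→v4→v3→v1→v2→v5→v7
v8→v4→v3→v1→v6→v7
v8→v4→v7
v8→v7

15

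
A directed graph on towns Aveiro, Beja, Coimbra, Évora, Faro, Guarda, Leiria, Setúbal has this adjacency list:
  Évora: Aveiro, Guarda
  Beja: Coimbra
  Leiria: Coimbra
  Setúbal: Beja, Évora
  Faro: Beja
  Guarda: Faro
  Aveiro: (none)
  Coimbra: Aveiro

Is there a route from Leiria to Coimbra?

Yes

Explore from Leiria.
Distance 1: reach Coimbra.
Found Coimbra.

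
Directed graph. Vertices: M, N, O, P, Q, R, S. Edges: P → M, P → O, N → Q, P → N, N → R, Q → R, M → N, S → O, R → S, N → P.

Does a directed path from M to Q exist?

Explore from M.
Distance 1: reach N.
Distance 2: reach P, Q, R.
Found Q.

Yes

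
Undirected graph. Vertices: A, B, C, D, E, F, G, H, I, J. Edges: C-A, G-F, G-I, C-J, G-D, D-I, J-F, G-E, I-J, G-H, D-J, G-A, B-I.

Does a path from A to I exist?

Yes

Explore from A.
Distance 1: reach C, G.
Distance 2: reach D, E, F, H, I, J.
Found I.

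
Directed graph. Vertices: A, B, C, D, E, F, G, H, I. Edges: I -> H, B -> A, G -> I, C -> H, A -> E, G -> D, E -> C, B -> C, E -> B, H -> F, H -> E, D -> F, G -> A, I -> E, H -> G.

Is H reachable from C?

Explore from C.
Distance 1: reach H.
Found H.

Yes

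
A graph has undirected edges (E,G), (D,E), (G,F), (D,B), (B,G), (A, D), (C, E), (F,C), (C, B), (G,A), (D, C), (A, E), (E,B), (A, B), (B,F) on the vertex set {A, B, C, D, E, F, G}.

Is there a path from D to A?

Yes

Explore from D.
Distance 1: reach A, B, C, E.
Found A.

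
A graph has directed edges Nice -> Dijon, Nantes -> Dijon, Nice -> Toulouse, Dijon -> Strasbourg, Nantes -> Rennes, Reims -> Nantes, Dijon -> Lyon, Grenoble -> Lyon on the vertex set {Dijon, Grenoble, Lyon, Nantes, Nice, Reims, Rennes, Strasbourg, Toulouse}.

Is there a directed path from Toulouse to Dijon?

Toulouse has no outgoing edges, so nothing is reachable from it.

No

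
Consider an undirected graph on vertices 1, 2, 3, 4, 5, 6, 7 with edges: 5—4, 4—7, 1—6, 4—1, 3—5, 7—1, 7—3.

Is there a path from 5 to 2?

Explore from 5.
Distance 1: reach 3, 4.
Distance 2: reach 1, 7.
Distance 3: reach 6.
The search is exhausted without reaching 2; it lies in a different component.

No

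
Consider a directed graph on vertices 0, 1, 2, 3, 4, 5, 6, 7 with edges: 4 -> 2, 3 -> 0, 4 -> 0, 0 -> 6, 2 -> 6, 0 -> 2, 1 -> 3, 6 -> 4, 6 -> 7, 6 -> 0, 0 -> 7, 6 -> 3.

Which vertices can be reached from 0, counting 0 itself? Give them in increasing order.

Start at 0.
Its neighbours: 2, 6, 7.
Then their neighbours: 3, 4.
Nothing further is reachable.

0, 2, 3, 4, 6, 7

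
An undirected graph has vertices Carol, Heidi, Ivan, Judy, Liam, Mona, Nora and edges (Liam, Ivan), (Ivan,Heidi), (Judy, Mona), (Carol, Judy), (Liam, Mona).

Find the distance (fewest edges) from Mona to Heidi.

3

Distance 0: Mona.
Distance 1: Judy, Liam.
Distance 2: Carol, Ivan.
Distance 3: Heidi — contains Heidi.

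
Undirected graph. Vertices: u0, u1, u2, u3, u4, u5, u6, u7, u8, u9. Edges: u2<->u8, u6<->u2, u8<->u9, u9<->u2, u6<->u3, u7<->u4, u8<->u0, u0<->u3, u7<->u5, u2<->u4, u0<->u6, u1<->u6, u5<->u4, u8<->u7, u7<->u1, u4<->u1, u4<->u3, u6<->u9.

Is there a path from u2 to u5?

Explore from u2.
Distance 1: reach u4, u6, u8, u9.
Distance 2: reach u0, u1, u3, u5, u7.
Found u5.

Yes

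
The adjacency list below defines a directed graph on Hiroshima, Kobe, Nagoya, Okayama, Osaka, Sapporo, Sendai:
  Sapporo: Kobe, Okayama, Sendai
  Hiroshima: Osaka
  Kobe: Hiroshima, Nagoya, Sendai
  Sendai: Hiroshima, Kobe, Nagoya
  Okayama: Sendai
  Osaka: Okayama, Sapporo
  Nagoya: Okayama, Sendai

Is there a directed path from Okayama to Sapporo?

Yes

Explore from Okayama.
Distance 1: reach Sendai.
Distance 2: reach Hiroshima, Kobe, Nagoya.
Distance 3: reach Osaka.
Distance 4: reach Sapporo.
Found Sapporo.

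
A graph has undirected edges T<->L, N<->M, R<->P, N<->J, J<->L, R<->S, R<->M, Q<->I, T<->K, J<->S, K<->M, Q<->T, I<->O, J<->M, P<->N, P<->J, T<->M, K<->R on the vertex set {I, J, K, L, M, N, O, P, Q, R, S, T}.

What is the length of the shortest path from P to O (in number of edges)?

Distance 0: P.
Distance 1: J, N, R.
Distance 2: K, L, M, S.
Distance 3: T.
Distance 4: Q.
Distance 5: I.
Distance 6: O — contains O.

6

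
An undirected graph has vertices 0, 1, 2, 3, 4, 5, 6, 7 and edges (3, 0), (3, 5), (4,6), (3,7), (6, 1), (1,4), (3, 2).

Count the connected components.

From 0: component {0, 2, 3, 5, 7}.
From 1: component {1, 4, 6}.
That's 2 components.

2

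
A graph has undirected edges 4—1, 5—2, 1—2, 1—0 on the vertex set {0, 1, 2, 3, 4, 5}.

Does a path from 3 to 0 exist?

3 has no edges, so nothing is reachable from it.

No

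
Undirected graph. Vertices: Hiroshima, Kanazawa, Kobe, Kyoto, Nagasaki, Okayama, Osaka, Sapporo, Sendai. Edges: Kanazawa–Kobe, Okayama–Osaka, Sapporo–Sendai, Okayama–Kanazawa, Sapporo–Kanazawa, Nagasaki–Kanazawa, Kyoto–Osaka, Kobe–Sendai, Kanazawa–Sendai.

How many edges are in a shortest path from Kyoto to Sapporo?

4

Distance 0: Kyoto.
Distance 1: Osaka.
Distance 2: Okayama.
Distance 3: Kanazawa.
Distance 4: Kobe, Nagasaki, Sapporo, Sendai — contains Sapporo.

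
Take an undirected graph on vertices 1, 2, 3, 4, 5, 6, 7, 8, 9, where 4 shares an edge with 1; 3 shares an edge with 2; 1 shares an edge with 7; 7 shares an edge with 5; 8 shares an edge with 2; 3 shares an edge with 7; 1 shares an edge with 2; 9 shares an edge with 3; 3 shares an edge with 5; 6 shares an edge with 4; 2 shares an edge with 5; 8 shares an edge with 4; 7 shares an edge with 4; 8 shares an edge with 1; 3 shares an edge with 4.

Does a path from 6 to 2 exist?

Yes

Explore from 6.
Distance 1: reach 4.
Distance 2: reach 1, 3, 7, 8.
Distance 3: reach 2, 5, 9.
Found 2.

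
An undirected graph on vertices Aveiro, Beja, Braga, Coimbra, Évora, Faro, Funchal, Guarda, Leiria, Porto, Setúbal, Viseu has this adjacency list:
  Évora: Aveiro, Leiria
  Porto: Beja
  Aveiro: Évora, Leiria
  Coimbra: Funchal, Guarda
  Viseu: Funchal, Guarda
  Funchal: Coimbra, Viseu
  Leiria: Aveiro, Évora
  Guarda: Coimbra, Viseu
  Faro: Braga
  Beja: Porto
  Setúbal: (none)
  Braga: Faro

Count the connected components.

5

From Aveiro: component {Aveiro, Évora, Leiria}.
From Beja: component {Beja, Porto}.
From Braga: component {Braga, Faro}.
From Coimbra: component {Coimbra, Funchal, Guarda, Viseu}.
From Setúbal: component {Setúbal}.
That's 5 components.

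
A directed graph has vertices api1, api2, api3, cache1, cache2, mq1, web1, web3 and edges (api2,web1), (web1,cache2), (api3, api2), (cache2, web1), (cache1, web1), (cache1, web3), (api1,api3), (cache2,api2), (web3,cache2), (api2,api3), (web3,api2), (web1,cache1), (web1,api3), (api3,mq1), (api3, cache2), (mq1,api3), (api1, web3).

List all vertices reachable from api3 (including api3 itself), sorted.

api2, api3, cache1, cache2, mq1, web1, web3

Start at api3.
Its neighbours: api2, cache2, mq1.
Then their neighbours: web1.
Then next layer: cache1.
Then next layer: web3.
Nothing further is reachable.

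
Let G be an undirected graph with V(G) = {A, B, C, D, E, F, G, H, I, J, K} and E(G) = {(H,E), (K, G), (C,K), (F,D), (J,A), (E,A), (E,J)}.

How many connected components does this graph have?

From A: component {A, E, H, J}.
From B: component {B}.
From C: component {C, G, K}.
From D: component {D, F}.
From I: component {I}.
That's 5 components.

5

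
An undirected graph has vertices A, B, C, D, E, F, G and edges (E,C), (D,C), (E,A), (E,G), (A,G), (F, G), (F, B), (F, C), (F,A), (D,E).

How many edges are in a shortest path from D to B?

Distance 0: D.
Distance 1: C, E.
Distance 2: A, F, G.
Distance 3: B — contains B.

3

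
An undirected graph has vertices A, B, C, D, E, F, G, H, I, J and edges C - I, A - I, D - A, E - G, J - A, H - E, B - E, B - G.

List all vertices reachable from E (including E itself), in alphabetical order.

B, E, G, H

Start at E.
Its neighbours: B, G, H.
Nothing further is reachable.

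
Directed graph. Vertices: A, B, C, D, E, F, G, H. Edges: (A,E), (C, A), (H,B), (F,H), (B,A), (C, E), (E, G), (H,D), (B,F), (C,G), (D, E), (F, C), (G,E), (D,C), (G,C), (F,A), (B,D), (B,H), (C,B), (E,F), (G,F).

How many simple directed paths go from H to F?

H→B→A→E→F
H→B→A→E→G→F
H→B→D→C→A→E→F
H→B→D→C→A→E→G→F
H→B→D→C→E→F
H→B→D→C→E→G→F
H→B→D→C→G→E→F
H→B→D→C→G→F
... and 15 more.

23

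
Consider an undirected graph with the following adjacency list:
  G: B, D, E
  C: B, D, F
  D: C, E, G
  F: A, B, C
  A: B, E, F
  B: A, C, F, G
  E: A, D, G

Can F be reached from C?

Explore from C.
Distance 1: reach B, D, F.
Found F.

Yes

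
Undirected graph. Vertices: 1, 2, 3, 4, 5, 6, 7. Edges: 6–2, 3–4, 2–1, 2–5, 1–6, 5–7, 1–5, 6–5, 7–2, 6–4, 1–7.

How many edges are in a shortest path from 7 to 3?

4

Distance 0: 7.
Distance 1: 1, 2, 5.
Distance 2: 6.
Distance 3: 4.
Distance 4: 3 — contains 3.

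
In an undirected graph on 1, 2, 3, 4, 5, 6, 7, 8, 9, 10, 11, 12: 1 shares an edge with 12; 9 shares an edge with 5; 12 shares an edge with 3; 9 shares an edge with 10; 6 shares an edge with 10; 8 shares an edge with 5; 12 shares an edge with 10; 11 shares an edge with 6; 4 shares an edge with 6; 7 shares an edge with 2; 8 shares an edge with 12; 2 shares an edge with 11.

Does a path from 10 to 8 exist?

Yes

Explore from 10.
Distance 1: reach 6, 9, 12.
Distance 2: reach 1, 3, 4, 5, 8, 11.
Found 8.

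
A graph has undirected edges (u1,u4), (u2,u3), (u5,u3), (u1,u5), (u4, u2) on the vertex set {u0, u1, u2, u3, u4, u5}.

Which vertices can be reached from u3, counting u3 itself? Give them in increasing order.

Start at u3.
Its neighbours: u2, u5.
Then their neighbours: u1, u4.
Nothing further is reachable.

u1, u2, u3, u4, u5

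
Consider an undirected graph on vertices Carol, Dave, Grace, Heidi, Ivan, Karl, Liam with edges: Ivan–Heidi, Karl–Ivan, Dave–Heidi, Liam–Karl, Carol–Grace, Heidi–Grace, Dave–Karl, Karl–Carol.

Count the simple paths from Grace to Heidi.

3

Grace–Carol–Karl–Dave–Heidi
Grace–Carol–Karl–Ivan–Heidi
Grace–Heidi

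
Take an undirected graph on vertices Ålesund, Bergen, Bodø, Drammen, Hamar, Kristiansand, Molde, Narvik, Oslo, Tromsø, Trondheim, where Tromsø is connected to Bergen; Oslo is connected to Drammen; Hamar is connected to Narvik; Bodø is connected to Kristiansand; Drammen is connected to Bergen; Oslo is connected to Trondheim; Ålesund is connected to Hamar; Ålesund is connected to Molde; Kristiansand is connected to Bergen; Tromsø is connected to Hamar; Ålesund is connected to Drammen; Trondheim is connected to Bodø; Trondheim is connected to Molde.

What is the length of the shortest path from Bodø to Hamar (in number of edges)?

Distance 0: Bodø.
Distance 1: Kristiansand, Trondheim.
Distance 2: Bergen, Molde, Oslo.
Distance 3: Ålesund, Drammen, Tromsø.
Distance 4: Hamar — contains Hamar.

4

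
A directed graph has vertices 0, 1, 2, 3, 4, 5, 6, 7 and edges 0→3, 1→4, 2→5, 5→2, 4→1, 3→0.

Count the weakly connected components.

5

From 0: component {0, 3}.
From 1: component {1, 4}.
From 2: component {2, 5}.
From 6: component {6}.
From 7: component {7}.
That's 5 components.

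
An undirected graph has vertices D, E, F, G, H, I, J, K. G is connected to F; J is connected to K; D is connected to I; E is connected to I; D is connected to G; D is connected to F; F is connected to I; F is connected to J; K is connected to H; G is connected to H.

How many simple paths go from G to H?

4

G–D–F–J–K–H
G–D–I–F–J–K–H
G–F–J–K–H
G–H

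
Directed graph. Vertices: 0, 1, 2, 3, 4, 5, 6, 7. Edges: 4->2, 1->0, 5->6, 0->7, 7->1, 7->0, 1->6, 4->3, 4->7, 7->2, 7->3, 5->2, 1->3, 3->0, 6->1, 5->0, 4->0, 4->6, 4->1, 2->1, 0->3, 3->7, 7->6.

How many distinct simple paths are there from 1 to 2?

4

1→0→3→7→2
1→0→7→2
1→3→0→7→2
1→3→7→2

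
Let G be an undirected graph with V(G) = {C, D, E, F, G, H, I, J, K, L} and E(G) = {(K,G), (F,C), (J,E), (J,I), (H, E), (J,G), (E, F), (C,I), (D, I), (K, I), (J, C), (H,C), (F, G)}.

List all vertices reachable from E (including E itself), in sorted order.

Start at E.
Its neighbours: F, H, J.
Then their neighbours: C, G, I.
Then next layer: D, K.
Nothing further is reachable.

C, D, E, F, G, H, I, J, K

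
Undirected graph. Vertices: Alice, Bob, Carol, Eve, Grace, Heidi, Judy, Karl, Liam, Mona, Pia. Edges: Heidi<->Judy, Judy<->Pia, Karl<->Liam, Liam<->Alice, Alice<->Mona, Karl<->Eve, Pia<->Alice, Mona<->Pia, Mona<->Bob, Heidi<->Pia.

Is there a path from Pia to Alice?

Explore from Pia.
Distance 1: reach Alice, Heidi, Judy, Mona.
Found Alice.

Yes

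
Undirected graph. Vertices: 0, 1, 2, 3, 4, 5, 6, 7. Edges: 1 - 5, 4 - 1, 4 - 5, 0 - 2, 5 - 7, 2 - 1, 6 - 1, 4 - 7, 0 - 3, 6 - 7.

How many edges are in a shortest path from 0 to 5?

3

Distance 0: 0.
Distance 1: 2, 3.
Distance 2: 1.
Distance 3: 4, 5, 6 — contains 5.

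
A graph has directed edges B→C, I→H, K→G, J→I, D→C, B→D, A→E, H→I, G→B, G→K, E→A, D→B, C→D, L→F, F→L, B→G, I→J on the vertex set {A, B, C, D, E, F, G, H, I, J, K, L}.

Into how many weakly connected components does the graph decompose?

4

From A: component {A, E}.
From B: component {B, C, D, G, K}.
From F: component {F, L}.
From H: component {H, I, J}.
That's 4 components.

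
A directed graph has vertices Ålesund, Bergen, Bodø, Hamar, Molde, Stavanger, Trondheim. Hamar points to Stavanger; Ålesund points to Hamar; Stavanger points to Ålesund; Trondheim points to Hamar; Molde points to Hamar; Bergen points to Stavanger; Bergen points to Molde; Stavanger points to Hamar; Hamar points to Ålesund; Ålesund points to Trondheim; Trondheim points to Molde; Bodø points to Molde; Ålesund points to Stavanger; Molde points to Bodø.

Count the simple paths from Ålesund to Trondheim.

Ålesund→Trondheim

1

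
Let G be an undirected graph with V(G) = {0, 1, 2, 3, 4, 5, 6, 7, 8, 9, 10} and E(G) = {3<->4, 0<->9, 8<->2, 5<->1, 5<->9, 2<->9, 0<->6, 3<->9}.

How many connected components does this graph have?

3

From 0: component {0, 1, 2, 3, 4, 5, 6, 8, 9}.
From 7: component {7}.
From 10: component {10}.
That's 3 components.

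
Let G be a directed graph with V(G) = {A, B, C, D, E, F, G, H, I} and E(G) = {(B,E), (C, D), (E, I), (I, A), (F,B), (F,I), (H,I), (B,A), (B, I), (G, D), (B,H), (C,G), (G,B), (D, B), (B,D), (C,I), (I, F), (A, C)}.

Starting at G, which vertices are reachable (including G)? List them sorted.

Start at G.
Its neighbours: B, D.
Then their neighbours: A, E, H, I.
Then next layer: C, F.
Every vertex is now reached.

A, B, C, D, E, F, G, H, I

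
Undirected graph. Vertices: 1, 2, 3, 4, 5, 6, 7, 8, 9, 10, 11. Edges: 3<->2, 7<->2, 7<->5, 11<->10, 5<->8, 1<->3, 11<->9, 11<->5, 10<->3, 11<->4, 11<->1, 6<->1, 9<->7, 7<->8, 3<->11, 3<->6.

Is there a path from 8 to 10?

Yes

Explore from 8.
Distance 1: reach 5, 7.
Distance 2: reach 2, 9, 11.
Distance 3: reach 1, 3, 4, 10.
Found 10.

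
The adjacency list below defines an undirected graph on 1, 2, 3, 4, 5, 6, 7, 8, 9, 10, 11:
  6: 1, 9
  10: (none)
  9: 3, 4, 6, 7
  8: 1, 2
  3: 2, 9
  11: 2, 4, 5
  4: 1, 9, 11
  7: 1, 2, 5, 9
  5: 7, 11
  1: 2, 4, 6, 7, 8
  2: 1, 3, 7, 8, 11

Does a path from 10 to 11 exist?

No

10 has no edges, so nothing is reachable from it.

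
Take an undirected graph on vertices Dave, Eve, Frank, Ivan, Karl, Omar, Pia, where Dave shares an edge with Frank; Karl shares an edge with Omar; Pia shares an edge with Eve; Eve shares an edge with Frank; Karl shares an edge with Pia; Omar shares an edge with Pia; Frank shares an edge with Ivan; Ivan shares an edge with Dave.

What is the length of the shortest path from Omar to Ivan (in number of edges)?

4

Distance 0: Omar.
Distance 1: Karl, Pia.
Distance 2: Eve.
Distance 3: Frank.
Distance 4: Dave, Ivan — contains Ivan.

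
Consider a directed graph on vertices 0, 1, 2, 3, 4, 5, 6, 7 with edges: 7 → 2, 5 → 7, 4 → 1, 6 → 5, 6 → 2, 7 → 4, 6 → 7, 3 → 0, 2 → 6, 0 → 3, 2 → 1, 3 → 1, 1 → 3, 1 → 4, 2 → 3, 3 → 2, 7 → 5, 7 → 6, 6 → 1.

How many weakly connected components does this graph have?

1

From 0: component {0, 1, 2, 3, 4, 5, 6, 7}.
That's 1 component.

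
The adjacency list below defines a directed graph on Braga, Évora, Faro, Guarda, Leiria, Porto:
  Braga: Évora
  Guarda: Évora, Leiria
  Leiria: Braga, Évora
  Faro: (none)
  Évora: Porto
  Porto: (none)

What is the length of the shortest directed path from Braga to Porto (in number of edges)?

Distance 0: Braga.
Distance 1: Évora.
Distance 2: Porto — contains Porto.

2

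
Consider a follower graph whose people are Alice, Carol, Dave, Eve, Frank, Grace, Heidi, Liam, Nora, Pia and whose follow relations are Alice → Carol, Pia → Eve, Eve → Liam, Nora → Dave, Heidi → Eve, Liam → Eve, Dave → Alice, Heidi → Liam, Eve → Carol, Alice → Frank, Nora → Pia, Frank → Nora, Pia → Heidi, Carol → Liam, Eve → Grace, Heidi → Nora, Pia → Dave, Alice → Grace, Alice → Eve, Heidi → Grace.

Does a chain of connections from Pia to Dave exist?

Explore from Pia.
Distance 1: reach Dave, Eve, Heidi.
Found Dave.

Yes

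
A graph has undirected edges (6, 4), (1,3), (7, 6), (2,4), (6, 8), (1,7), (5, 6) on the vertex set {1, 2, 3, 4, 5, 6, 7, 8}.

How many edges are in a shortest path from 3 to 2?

5

Distance 0: 3.
Distance 1: 1.
Distance 2: 7.
Distance 3: 6.
Distance 4: 4, 5, 8.
Distance 5: 2 — contains 2.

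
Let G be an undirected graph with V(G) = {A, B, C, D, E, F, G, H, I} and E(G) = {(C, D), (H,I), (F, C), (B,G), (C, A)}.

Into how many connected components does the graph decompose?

From A: component {A, C, D, F}.
From B: component {B, G}.
From E: component {E}.
From H: component {H, I}.
That's 4 components.

4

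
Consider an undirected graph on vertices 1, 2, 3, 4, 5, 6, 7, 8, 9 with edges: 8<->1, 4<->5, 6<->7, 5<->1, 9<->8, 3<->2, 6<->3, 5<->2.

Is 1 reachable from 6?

Explore from 6.
Distance 1: reach 3, 7.
Distance 2: reach 2.
Distance 3: reach 5.
Distance 4: reach 1, 4.
Found 1.

Yes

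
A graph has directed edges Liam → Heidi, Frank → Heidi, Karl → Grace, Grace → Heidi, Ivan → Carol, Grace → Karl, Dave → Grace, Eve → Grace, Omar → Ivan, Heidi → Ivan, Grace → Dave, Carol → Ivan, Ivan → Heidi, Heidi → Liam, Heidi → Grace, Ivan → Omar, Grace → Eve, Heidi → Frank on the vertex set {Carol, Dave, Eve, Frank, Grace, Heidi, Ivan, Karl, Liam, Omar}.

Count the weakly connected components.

1

From Carol: component {Carol, Dave, Eve, Frank, Grace, Heidi, Ivan, Karl, Liam, Omar}.
That's 1 component.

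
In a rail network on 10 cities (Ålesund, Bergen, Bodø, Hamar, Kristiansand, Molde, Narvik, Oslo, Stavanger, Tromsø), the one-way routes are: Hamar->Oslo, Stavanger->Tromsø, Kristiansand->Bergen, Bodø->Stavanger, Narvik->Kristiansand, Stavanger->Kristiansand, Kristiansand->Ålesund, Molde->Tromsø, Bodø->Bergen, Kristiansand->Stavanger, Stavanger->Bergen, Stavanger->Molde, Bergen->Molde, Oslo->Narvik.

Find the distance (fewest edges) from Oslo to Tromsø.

4

Distance 0: Oslo.
Distance 1: Narvik.
Distance 2: Kristiansand.
Distance 3: Ålesund, Bergen, Stavanger.
Distance 4: Molde, Tromsø — contains Tromsø.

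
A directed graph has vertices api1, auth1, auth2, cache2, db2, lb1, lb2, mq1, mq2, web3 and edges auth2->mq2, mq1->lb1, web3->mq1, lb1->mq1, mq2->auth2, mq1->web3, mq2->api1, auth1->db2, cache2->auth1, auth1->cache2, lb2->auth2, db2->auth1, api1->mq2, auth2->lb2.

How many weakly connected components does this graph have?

3

From api1: component {api1, auth2, lb2, mq2}.
From auth1: component {auth1, cache2, db2}.
From lb1: component {lb1, mq1, web3}.
That's 3 components.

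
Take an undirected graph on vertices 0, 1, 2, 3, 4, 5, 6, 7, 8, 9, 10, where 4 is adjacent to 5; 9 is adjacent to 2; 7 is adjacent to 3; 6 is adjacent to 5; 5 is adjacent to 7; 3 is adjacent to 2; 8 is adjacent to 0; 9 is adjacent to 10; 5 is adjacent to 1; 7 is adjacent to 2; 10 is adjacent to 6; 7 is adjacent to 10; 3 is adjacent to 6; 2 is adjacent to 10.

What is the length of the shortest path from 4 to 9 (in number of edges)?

4

Distance 0: 4.
Distance 1: 5.
Distance 2: 1, 6, 7.
Distance 3: 2, 3, 10.
Distance 4: 9 — contains 9.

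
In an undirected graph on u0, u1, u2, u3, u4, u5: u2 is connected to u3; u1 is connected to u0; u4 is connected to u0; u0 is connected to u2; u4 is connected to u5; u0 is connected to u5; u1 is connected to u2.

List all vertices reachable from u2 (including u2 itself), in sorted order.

Start at u2.
Its neighbours: u0, u1, u3.
Then their neighbours: u4, u5.
Every vertex is now reached.

u0, u1, u2, u3, u4, u5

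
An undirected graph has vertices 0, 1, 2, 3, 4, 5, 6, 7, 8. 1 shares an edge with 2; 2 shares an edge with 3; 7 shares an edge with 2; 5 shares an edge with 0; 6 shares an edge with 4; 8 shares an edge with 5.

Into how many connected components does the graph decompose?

From 0: component {0, 5, 8}.
From 1: component {1, 2, 3, 7}.
From 4: component {4, 6}.
That's 3 components.

3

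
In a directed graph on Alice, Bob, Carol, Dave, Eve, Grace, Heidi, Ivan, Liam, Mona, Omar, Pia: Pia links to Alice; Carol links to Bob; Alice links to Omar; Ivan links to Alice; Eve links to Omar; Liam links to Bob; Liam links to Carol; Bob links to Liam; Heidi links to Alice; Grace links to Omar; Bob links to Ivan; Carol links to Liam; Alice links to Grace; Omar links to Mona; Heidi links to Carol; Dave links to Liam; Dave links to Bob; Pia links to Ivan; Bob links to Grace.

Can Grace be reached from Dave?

Yes

Explore from Dave.
Distance 1: reach Bob, Liam.
Distance 2: reach Carol, Grace, Ivan.
Found Grace.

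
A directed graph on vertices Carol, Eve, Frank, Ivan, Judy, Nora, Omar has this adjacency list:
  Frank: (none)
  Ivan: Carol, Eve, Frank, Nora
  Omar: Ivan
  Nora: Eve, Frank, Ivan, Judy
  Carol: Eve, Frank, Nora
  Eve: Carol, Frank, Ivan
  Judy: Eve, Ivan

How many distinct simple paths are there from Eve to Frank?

Eve→Carol→Frank
Eve→Carol→Nora→Frank
Eve→Carol→Nora→Ivan→Frank
Eve→Carol→Nora→Judy→Ivan→Frank
Eve→Frank
Eve→Ivan→Carol→Frank
Eve→Ivan→Carol→Nora→Frank
Eve→Ivan→Frank
Eve→Ivan→Nora→Frank

9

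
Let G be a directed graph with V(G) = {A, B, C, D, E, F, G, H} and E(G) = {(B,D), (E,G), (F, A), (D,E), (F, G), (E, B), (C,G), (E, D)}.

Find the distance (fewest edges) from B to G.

3

Distance 0: B.
Distance 1: D.
Distance 2: E.
Distance 3: G — contains G.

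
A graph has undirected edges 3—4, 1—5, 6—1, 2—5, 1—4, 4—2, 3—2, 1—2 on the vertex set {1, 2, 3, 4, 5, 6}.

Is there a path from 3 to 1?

Explore from 3.
Distance 1: reach 2, 4.
Distance 2: reach 1, 5.
Found 1.

Yes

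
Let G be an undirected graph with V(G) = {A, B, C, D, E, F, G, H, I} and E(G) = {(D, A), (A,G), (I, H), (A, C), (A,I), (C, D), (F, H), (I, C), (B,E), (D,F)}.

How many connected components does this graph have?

From A: component {A, C, D, F, G, H, I}.
From B: component {B, E}.
That's 2 components.

2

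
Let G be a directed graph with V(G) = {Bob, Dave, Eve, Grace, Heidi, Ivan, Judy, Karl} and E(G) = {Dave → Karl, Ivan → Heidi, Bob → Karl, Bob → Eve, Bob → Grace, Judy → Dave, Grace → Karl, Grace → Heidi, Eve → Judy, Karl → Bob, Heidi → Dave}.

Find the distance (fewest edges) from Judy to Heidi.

Distance 0: Judy.
Distance 1: Dave.
Distance 2: Karl.
Distance 3: Bob.
Distance 4: Eve, Grace.
Distance 5: Heidi — contains Heidi.

5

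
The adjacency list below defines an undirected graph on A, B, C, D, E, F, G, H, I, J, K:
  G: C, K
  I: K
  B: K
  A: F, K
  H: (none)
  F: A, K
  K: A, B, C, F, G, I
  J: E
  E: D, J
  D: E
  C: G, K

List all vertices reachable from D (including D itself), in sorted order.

D, E, J

Start at D.
Its neighbours: E.
Then their neighbours: J.
Nothing further is reachable.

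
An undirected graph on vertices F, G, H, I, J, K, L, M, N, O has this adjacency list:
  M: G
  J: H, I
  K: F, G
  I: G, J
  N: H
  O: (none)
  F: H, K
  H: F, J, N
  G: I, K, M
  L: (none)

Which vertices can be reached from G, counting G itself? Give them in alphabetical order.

Start at G.
Its neighbours: I, K, M.
Then their neighbours: F, J.
Then next layer: H.
Then next layer: N.
Nothing further is reachable.

F, G, H, I, J, K, M, N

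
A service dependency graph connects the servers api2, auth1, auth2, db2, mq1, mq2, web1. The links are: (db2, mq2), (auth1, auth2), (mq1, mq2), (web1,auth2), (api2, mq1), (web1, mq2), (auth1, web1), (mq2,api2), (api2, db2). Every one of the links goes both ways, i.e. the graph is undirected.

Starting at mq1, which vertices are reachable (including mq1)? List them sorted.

api2, auth1, auth2, db2, mq1, mq2, web1

Start at mq1.
Its neighbours: api2, mq2.
Then their neighbours: db2, web1.
Then next layer: auth1, auth2.
Every vertex is now reached.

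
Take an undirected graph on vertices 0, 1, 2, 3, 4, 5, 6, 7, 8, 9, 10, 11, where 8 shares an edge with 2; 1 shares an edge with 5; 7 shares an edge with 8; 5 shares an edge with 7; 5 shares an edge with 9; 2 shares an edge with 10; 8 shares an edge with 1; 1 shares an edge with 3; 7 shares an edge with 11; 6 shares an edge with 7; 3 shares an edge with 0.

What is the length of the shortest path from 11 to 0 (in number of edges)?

Distance 0: 11.
Distance 1: 7.
Distance 2: 5, 6, 8.
Distance 3: 1, 2, 9.
Distance 4: 3, 10.
Distance 5: 0 — contains 0.

5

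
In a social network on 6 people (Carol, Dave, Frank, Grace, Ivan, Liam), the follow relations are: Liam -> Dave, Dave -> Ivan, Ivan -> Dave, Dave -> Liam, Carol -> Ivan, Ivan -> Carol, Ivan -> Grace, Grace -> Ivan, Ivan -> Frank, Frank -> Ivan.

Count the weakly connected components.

1

From Carol: component {Carol, Dave, Frank, Grace, Ivan, Liam}.
That's 1 component.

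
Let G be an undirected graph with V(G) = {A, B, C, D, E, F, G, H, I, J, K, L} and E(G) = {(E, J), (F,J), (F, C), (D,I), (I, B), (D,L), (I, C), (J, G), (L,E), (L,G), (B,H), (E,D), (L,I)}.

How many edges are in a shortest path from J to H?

5

Distance 0: J.
Distance 1: E, F, G.
Distance 2: C, D, L.
Distance 3: I.
Distance 4: B.
Distance 5: H — contains H.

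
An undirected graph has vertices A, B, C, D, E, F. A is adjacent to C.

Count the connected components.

5

From A: component {A, C}.
From B: component {B}.
From D: component {D}.
From E: component {E}.
From F: component {F}.
That's 5 components.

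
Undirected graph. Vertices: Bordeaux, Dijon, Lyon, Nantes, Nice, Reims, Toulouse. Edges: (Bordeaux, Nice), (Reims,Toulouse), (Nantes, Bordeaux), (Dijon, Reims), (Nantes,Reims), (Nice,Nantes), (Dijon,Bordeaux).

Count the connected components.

2

From Bordeaux: component {Bordeaux, Dijon, Nantes, Nice, Reims, Toulouse}.
From Lyon: component {Lyon}.
That's 2 components.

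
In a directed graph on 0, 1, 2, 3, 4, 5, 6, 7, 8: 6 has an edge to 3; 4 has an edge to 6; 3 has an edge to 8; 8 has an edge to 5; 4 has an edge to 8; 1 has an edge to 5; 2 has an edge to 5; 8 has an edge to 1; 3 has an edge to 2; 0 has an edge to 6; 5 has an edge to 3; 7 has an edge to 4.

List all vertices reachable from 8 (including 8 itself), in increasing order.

1, 2, 3, 5, 8

Start at 8.
Its neighbours: 1, 5.
Then their neighbours: 3.
Then next layer: 2.
Nothing further is reachable.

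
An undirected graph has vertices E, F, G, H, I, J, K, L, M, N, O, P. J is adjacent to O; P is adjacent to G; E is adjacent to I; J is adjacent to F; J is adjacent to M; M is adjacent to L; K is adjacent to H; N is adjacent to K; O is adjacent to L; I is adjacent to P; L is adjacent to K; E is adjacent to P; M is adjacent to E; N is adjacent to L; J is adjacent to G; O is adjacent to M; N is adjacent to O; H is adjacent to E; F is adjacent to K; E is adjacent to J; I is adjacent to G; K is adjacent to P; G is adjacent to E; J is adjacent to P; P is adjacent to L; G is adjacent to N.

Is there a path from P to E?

Explore from P.
Distance 1: reach E, G, I, J, K, L.
Found E.

Yes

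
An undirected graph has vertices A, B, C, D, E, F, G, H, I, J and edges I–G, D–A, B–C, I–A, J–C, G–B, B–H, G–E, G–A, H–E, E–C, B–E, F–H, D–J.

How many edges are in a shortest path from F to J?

4

Distance 0: F.
Distance 1: H.
Distance 2: B, E.
Distance 3: C, G.
Distance 4: A, I, J — contains J.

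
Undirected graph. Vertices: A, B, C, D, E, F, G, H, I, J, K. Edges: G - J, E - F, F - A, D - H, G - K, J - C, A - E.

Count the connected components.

From A: component {A, E, F}.
From B: component {B}.
From C: component {C, G, J, K}.
From D: component {D, H}.
From I: component {I}.
That's 5 components.

5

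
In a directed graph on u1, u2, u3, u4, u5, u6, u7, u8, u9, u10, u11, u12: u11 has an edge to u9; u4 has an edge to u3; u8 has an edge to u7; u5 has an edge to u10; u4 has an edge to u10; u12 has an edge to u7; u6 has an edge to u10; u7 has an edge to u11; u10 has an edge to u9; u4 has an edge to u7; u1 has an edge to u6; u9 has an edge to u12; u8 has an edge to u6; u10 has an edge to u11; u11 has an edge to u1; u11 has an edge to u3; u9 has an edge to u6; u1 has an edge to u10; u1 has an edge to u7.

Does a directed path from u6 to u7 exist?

Explore from u6.
Distance 1: reach u10.
Distance 2: reach u9, u11.
Distance 3: reach u1, u3, u12.
Distance 4: reach u7.
Found u7.

Yes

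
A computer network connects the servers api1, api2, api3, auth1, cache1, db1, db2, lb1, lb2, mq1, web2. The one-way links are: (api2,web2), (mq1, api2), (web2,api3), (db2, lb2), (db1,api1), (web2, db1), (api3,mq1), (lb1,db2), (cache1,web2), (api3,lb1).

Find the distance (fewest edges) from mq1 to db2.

5

Distance 0: mq1.
Distance 1: api2.
Distance 2: web2.
Distance 3: api3, db1.
Distance 4: api1, lb1.
Distance 5: db2 — contains db2.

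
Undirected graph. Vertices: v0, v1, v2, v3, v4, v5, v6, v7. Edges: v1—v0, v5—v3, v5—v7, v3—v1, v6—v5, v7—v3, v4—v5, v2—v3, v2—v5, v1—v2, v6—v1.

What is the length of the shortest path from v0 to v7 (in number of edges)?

Distance 0: v0.
Distance 1: v1.
Distance 2: v2, v3, v6.
Distance 3: v5, v7 — contains v7.

3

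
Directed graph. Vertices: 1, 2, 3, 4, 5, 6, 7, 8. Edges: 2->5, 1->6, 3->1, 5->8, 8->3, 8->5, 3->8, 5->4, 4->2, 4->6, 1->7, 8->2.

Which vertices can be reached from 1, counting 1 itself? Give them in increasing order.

1, 6, 7

Start at 1.
Its neighbours: 6, 7.
Nothing further is reachable.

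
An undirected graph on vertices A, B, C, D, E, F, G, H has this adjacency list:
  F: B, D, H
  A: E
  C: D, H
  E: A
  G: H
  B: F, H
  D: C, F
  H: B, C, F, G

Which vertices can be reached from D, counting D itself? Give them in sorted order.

B, C, D, F, G, H

Start at D.
Its neighbours: C, F.
Then their neighbours: B, H.
Then next layer: G.
Nothing further is reachable.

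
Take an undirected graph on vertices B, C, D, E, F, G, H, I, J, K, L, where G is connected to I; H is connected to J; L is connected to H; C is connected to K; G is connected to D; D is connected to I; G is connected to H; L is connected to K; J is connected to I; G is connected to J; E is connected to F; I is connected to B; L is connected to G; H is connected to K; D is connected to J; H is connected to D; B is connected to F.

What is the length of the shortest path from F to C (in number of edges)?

Distance 0: F.
Distance 1: B, E.
Distance 2: I.
Distance 3: D, G, J.
Distance 4: H, L.
Distance 5: K.
Distance 6: C — contains C.

6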